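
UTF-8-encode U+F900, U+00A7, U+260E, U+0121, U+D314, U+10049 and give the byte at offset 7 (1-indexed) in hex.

0x98

1-indexed offset 7 is 0-indexed offset 6.
U+F900 → 3-byte form EF A4 80 at offsets 0–2.
U+00A7 → 2-byte form C2 A7 at offsets 3–4.
U+260E → 3-byte form E2 98 8E at offsets 5–7.
Offset 6 falls in char 3's range; it's byte 2 of E2 98 8E = 0x98.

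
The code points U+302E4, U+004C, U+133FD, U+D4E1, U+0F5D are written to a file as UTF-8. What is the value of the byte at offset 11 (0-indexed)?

U+302E4 → 4-byte form F0 B0 8B A4 at offsets 0–3.
U+004C → 1-byte form 4C at offsets 4–4.
U+133FD → 4-byte form F0 93 8F BD at offsets 5–8.
U+D4E1 → 3-byte form ED 93 A1 at offsets 9–11.
Offset 11 falls in char 4's range; it's byte 3 of ED 93 A1 = 0xA1.

0xA1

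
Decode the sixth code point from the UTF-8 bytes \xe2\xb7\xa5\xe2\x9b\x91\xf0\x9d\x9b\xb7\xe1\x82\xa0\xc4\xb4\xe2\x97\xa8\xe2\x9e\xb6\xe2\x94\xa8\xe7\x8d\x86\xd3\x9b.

Offset 0: leading byte 0xE2 = 11100010 → 3-byte char #1 = E2 B7 A5.
Offset 3: leading byte 0xE2 = 11100010 → 3-byte char #2 = E2 9B 91.
Offset 6: leading byte 0xF0 = 11110000 → 4-byte char #3 = F0 9D 9B B7.
Offset 10: leading byte 0xE1 = 11100001 → 3-byte char #4 = E1 82 A0.
Offset 13: leading byte 0xC4 = 11000100 → 2-byte char #5 = C4 B4.
Offset 15: leading byte 0xE2 = 11100010 → 3-byte char #6 = E2 97 A8.
Leading byte 0xE2 = 11100010 matches 1110xxxx → 3-byte sequence.
Byte 1: 0xE2 = 11100010, payload 0010 (4 bits).
Byte 2: 0x97 = 10010111 (10xxxxxx ✓), payload 010111.
Byte 3: 0xA8 = 10101000 (10xxxxxx ✓), payload 101000.
Concatenate: 0010010111101000 = 0x25E8 (16 bits → U+25E8).

U+25E8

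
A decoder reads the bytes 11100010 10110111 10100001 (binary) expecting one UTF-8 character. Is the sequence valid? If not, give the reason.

valid

Leading byte 0xE2 = 11100010 → 3-byte form.
Continuation bytes 0xB7=10110111, 0xA1=10100001 all match 10xxxxxx.
Decoded value 0x2DE1 is ≥ 0x800 (shortest form) and not a surrogate.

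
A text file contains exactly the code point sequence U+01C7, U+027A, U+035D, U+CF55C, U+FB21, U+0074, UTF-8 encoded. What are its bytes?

C7 87 C9 BA CD 9D F3 8F 95 9C EF AC A1 74

U+01C7: 2-byte form → C7 87.
U+027A: 2-byte form → C9 BA.
U+035D: 2-byte form → CD 9D.
U+CF55C: 4-byte form → F3 8F 95 9C.
U+FB21: 3-byte form → EF AC A1.
U+0074: 1-byte form → 74.
Concatenated (14 bytes): C7 87 C9 BA CD 9D F3 8F 95 9C EF AC A1 74.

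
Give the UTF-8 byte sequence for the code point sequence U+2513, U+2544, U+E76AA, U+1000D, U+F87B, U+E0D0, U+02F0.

U+2513: 3-byte form → E2 94 93.
U+2544: 3-byte form → E2 95 84.
U+E76AA: 4-byte form → F3 A7 9A AA.
U+1000D: 4-byte form → F0 90 80 8D.
U+F87B: 3-byte form → EF A1 BB.
U+E0D0: 3-byte form → EE 83 90.
U+02F0: 2-byte form → CB B0.
Concatenated (22 bytes): E2 94 93 E2 95 84 F3 A7 9A AA F0 90 80 8D EF A1 BB EE 83 90 CB B0.

E2 94 93 E2 95 84 F3 A7 9A AA F0 90 80 8D EF A1 BB EE 83 90 CB B0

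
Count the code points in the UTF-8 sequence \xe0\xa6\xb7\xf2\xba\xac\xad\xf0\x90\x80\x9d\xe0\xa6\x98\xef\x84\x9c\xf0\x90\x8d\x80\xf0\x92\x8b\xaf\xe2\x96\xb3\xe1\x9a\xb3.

Byte at offset 0: 0xE0 = 11100000 → 3-byte char (#1). Advance 3.
Byte at offset 3: 0xF2 = 11110010 → 4-byte char (#2). Advance 4.
Byte at offset 7: 0xF0 = 11110000 → 4-byte char (#3). Advance 4.
Byte at offset 11: 0xE0 = 11100000 → 3-byte char (#4). Advance 3.
Byte at offset 14: 0xEF = 11101111 → 3-byte char (#5). Advance 3.
Byte at offset 17: 0xF0 = 11110000 → 4-byte char (#6). Advance 4.
Byte at offset 21: 0xF0 = 11110000 → 4-byte char (#7). Advance 4.
Byte at offset 25: 0xE2 = 11100010 → 3-byte char (#8). Advance 3.
Byte at offset 28: 0xE1 = 11100001 → 3-byte char (#9). Advance 3.
Reached end at offset 31 after 9 code points.

9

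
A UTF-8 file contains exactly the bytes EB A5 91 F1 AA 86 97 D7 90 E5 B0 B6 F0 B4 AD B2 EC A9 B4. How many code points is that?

6

Byte at offset 0: 0xEB = 11101011 → 3-byte char (#1). Advance 3.
Byte at offset 3: 0xF1 = 11110001 → 4-byte char (#2). Advance 4.
Byte at offset 7: 0xD7 = 11010111 → 2-byte char (#3). Advance 2.
Byte at offset 9: 0xE5 = 11100101 → 3-byte char (#4). Advance 3.
Byte at offset 12: 0xF0 = 11110000 → 4-byte char (#5). Advance 4.
Byte at offset 16: 0xEC = 11101100 → 3-byte char (#6). Advance 3.
Reached end at offset 19 after 6 code points.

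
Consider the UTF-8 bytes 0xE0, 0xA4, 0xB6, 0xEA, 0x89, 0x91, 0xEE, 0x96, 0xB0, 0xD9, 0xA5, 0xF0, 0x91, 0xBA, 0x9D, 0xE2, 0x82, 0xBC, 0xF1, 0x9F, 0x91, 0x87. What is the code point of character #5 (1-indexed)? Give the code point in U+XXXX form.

Offset 0: leading byte 0xE0 = 11100000 → 3-byte char #1 = E0 A4 B6.
Offset 3: leading byte 0xEA = 11101010 → 3-byte char #2 = EA 89 91.
Offset 6: leading byte 0xEE = 11101110 → 3-byte char #3 = EE 96 B0.
Offset 9: leading byte 0xD9 = 11011001 → 2-byte char #4 = D9 A5.
Offset 11: leading byte 0xF0 = 11110000 → 4-byte char #5 = F0 91 BA 9D.
Leading byte 0xF0 = 11110000 matches 11110xxx → 4-byte sequence.
Byte 1: 0xF0 = 11110000, payload 000 (3 bits).
Byte 2: 0x91 = 10010001 (10xxxxxx ✓), payload 010001.
Byte 3: 0xBA = 10111010 (10xxxxxx ✓), payload 111010.
Byte 4: 0x9D = 10011101 (10xxxxxx ✓), payload 011101.
Concatenate: 000010001111010011101 = 0x11E9D (21 bits → U+11E9D).

U+11E9D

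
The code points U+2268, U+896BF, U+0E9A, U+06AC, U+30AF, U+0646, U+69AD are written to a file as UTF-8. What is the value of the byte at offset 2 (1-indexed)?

1-indexed offset 2 is 0-indexed offset 1.
U+2268 → 3-byte form E2 89 A8 at offsets 0–2.
Offset 1 falls in char 1's range; it's byte 2 of E2 89 A8 = 0x89.

0x89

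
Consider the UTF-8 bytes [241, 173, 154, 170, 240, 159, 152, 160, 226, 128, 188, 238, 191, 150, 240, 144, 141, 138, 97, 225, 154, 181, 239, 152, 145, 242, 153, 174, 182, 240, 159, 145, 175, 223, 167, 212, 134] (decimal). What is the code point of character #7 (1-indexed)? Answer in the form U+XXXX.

Offset 0: leading byte 0xF1 = 11110001 → 4-byte char #1 = F1 AD 9A AA.
Offset 4: leading byte 0xF0 = 11110000 → 4-byte char #2 = F0 9F 98 A0.
Offset 8: leading byte 0xE2 = 11100010 → 3-byte char #3 = E2 80 BC.
Offset 11: leading byte 0xEE = 11101110 → 3-byte char #4 = EE BF 96.
Offset 14: leading byte 0xF0 = 11110000 → 4-byte char #5 = F0 90 8D 8A.
Offset 18: leading byte 0x61 = 01100001 → 1-byte char #6 = 61.
Offset 19: leading byte 0xE1 = 11100001 → 3-byte char #7 = E1 9A B5.
Leading byte 0xE1 = 11100001 matches 1110xxxx → 3-byte sequence.
Byte 1: 0xE1 = 11100001, payload 0001 (4 bits).
Byte 2: 0x9A = 10011010 (10xxxxxx ✓), payload 011010.
Byte 3: 0xB5 = 10110101 (10xxxxxx ✓), payload 110101.
Concatenate: 0001011010110101 = 0x16B5 (16 bits → U+16B5).

U+16B5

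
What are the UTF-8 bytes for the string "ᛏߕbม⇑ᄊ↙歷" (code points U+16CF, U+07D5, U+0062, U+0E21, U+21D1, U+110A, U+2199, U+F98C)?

U+16CF: 3-byte form → E1 9B 8F.
U+07D5: 2-byte form → DF 95.
U+0062: 1-byte form → 62.
U+0E21: 3-byte form → E0 B8 A1.
U+21D1: 3-byte form → E2 87 91.
U+110A: 3-byte form → E1 84 8A.
U+2199: 3-byte form → E2 86 99.
U+F98C: 3-byte form → EF A6 8C.
Concatenated (21 bytes): E1 9B 8F DF 95 62 E0 B8 A1 E2 87 91 E1 84 8A E2 86 99 EF A6 8C.

E1 9B 8F DF 95 62 E0 B8 A1 E2 87 91 E1 84 8A E2 86 99 EF A6 8C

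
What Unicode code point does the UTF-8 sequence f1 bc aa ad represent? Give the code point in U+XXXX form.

U+7CAAD

Leading byte 0xF1 = 11110001 matches 11110xxx → 4-byte sequence.
Byte 1: 0xF1 = 11110001, payload 001 (3 bits).
Byte 2: 0xBC = 10111100 (10xxxxxx ✓), payload 111100.
Byte 3: 0xAA = 10101010 (10xxxxxx ✓), payload 101010.
Byte 4: 0xAD = 10101101 (10xxxxxx ✓), payload 101101.
Concatenate: 001111100101010101101 = 0x7CAAD (21 bits → U+7CAAD).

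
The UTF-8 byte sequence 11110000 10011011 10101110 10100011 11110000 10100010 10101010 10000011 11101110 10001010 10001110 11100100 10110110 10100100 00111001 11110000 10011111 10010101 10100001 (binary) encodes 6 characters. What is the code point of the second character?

U+22A83

Offset 0: leading byte 0xF0 = 11110000 → 4-byte char #1 = F0 9B AE A3.
Offset 4: leading byte 0xF0 = 11110000 → 4-byte char #2 = F0 A2 AA 83.
Leading byte 0xF0 = 11110000 matches 11110xxx → 4-byte sequence.
Byte 1: 0xF0 = 11110000, payload 000 (3 bits).
Byte 2: 0xA2 = 10100010 (10xxxxxx ✓), payload 100010.
Byte 3: 0xAA = 10101010 (10xxxxxx ✓), payload 101010.
Byte 4: 0x83 = 10000011 (10xxxxxx ✓), payload 000011.
Concatenate: 000100010101010000011 = 0x22A83 (21 bits → U+22A83).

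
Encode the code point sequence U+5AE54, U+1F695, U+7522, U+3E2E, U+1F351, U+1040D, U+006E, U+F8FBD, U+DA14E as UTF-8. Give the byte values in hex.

F1 9A B9 94 F0 9F 9A 95 E7 94 A2 E3 B8 AE F0 9F 8D 91 F0 90 90 8D 6E F3 B8 BE BD F3 9A 85 8E

U+5AE54: 4-byte form → F1 9A B9 94.
U+1F695: 4-byte form → F0 9F 9A 95.
U+7522: 3-byte form → E7 94 A2.
U+3E2E: 3-byte form → E3 B8 AE.
U+1F351: 4-byte form → F0 9F 8D 91.
U+1040D: 4-byte form → F0 90 90 8D.
U+006E: 1-byte form → 6E.
U+F8FBD: 4-byte form → F3 B8 BE BD.
U+DA14E: 4-byte form → F3 9A 85 8E.
Concatenated (31 bytes): F1 9A B9 94 F0 9F 9A 95 E7 94 A2 E3 B8 AE F0 9F 8D 91 F0 90 90 8D 6E F3 B8 BE BD F3 9A 85 8E.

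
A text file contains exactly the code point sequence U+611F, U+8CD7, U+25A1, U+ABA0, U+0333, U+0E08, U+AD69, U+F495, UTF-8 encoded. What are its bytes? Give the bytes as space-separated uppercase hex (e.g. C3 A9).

E6 84 9F E8 B3 97 E2 96 A1 EA AE A0 CC B3 E0 B8 88 EA B5 A9 EF 92 95

U+611F: 3-byte form → E6 84 9F.
U+8CD7: 3-byte form → E8 B3 97.
U+25A1: 3-byte form → E2 96 A1.
U+ABA0: 3-byte form → EA AE A0.
U+0333: 2-byte form → CC B3.
U+0E08: 3-byte form → E0 B8 88.
U+AD69: 3-byte form → EA B5 A9.
U+F495: 3-byte form → EF 92 95.
Concatenated (23 bytes): E6 84 9F E8 B3 97 E2 96 A1 EA AE A0 CC B3 E0 B8 88 EA B5 A9 EF 92 95.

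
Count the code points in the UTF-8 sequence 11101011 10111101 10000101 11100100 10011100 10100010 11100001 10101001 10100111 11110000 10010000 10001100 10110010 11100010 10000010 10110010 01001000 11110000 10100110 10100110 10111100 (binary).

7

Byte at offset 0: 0xEB = 11101011 → 3-byte char (#1). Advance 3.
Byte at offset 3: 0xE4 = 11100100 → 3-byte char (#2). Advance 3.
Byte at offset 6: 0xE1 = 11100001 → 3-byte char (#3). Advance 3.
Byte at offset 9: 0xF0 = 11110000 → 4-byte char (#4). Advance 4.
Byte at offset 13: 0xE2 = 11100010 → 3-byte char (#5). Advance 3.
Byte at offset 16: 0x48 = 01001000 → 1-byte char (#6). Advance 1.
Byte at offset 17: 0xF0 = 11110000 → 4-byte char (#7). Advance 4.
Reached end at offset 21 after 7 code points.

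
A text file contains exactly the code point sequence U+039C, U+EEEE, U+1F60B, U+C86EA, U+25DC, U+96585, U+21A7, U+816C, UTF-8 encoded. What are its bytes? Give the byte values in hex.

CE 9C EE BB AE F0 9F 98 8B F3 88 9B AA E2 97 9C F2 96 96 85 E2 86 A7 E8 85 AC

U+039C: 2-byte form → CE 9C.
U+EEEE: 3-byte form → EE BB AE.
U+1F60B: 4-byte form → F0 9F 98 8B.
U+C86EA: 4-byte form → F3 88 9B AA.
U+25DC: 3-byte form → E2 97 9C.
U+96585: 4-byte form → F2 96 96 85.
U+21A7: 3-byte form → E2 86 A7.
U+816C: 3-byte form → E8 85 AC.
Concatenated (26 bytes): CE 9C EE BB AE F0 9F 98 8B F3 88 9B AA E2 97 9C F2 96 96 85 E2 86 A7 E8 85 AC.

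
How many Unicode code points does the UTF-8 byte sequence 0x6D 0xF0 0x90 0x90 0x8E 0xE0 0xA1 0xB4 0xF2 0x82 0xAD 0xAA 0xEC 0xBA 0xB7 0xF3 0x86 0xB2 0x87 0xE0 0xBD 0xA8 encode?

7

Byte at offset 0: 0x6D = 01101101 → 1-byte char (#1). Advance 1.
Byte at offset 1: 0xF0 = 11110000 → 4-byte char (#2). Advance 4.
Byte at offset 5: 0xE0 = 11100000 → 3-byte char (#3). Advance 3.
Byte at offset 8: 0xF2 = 11110010 → 4-byte char (#4). Advance 4.
Byte at offset 12: 0xEC = 11101100 → 3-byte char (#5). Advance 3.
Byte at offset 15: 0xF3 = 11110011 → 4-byte char (#6). Advance 4.
Byte at offset 19: 0xE0 = 11100000 → 3-byte char (#7). Advance 3.
Reached end at offset 22 after 7 code points.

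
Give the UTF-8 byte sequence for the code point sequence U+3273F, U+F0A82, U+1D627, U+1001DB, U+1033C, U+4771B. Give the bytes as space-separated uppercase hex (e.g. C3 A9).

F0 B2 9C BF F3 B0 AA 82 F0 9D 98 A7 F4 80 87 9B F0 90 8C BC F1 87 9C 9B

U+3273F: 4-byte form → F0 B2 9C BF.
U+F0A82: 4-byte form → F3 B0 AA 82.
U+1D627: 4-byte form → F0 9D 98 A7.
U+1001DB: 4-byte form → F4 80 87 9B.
U+1033C: 4-byte form → F0 90 8C BC.
U+4771B: 4-byte form → F1 87 9C 9B.
Concatenated (24 bytes): F0 B2 9C BF F3 B0 AA 82 F0 9D 98 A7 F4 80 87 9B F0 90 8C BC F1 87 9C 9B.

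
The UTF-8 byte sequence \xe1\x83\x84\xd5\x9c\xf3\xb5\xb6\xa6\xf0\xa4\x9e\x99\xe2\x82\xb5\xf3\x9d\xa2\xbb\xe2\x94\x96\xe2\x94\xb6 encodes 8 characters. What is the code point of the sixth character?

U+DD8BB

Offset 0: leading byte 0xE1 = 11100001 → 3-byte char #1 = E1 83 84.
Offset 3: leading byte 0xD5 = 11010101 → 2-byte char #2 = D5 9C.
Offset 5: leading byte 0xF3 = 11110011 → 4-byte char #3 = F3 B5 B6 A6.
Offset 9: leading byte 0xF0 = 11110000 → 4-byte char #4 = F0 A4 9E 99.
Offset 13: leading byte 0xE2 = 11100010 → 3-byte char #5 = E2 82 B5.
Offset 16: leading byte 0xF3 = 11110011 → 4-byte char #6 = F3 9D A2 BB.
Leading byte 0xF3 = 11110011 matches 11110xxx → 4-byte sequence.
Byte 1: 0xF3 = 11110011, payload 011 (3 bits).
Byte 2: 0x9D = 10011101 (10xxxxxx ✓), payload 011101.
Byte 3: 0xA2 = 10100010 (10xxxxxx ✓), payload 100010.
Byte 4: 0xBB = 10111011 (10xxxxxx ✓), payload 111011.
Concatenate: 011011101100010111011 = 0xDD8BB (21 bits → U+DD8BB).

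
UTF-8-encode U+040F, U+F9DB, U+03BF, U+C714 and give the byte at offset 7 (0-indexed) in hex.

0xEC

U+040F → 2-byte form D0 8F at offsets 0–1.
U+F9DB → 3-byte form EF A7 9B at offsets 2–4.
U+03BF → 2-byte form CE BF at offsets 5–6.
U+C714 → 3-byte form EC 9C 94 at offsets 7–9.
Offset 7 falls in char 4's range; it's byte 1 of EC 9C 94 = 0xEC.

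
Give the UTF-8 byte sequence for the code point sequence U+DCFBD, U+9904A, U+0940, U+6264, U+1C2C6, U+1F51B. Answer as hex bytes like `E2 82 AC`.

F3 9C BE BD F2 99 81 8A E0 A5 80 E6 89 A4 F0 9C 8B 86 F0 9F 94 9B

U+DCFBD: 4-byte form → F3 9C BE BD.
U+9904A: 4-byte form → F2 99 81 8A.
U+0940: 3-byte form → E0 A5 80.
U+6264: 3-byte form → E6 89 A4.
U+1C2C6: 4-byte form → F0 9C 8B 86.
U+1F51B: 4-byte form → F0 9F 94 9B.
Concatenated (22 bytes): F3 9C BE BD F2 99 81 8A E0 A5 80 E6 89 A4 F0 9C 8B 86 F0 9F 94 9B.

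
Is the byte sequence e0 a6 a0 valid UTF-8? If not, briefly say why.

Leading byte 0xE0 = 11100000 → 3-byte form.
Continuation bytes 0xA6=10100110, 0xA0=10100000 all match 10xxxxxx.
Decoded value 0x9A0 is ≥ 0x800 (shortest form) and not a surrogate.

valid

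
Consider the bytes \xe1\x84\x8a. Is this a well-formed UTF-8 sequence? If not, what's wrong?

valid

Leading byte 0xE1 = 11100001 → 3-byte form.
Continuation bytes 0x84=10000100, 0x8A=10001010 all match 10xxxxxx.
Decoded value 0x110A is ≥ 0x800 (shortest form) and not a surrogate.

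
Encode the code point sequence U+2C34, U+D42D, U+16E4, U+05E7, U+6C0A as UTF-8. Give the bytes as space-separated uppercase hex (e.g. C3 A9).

E2 B0 B4 ED 90 AD E1 9B A4 D7 A7 E6 B0 8A

U+2C34: 3-byte form → E2 B0 B4.
U+D42D: 3-byte form → ED 90 AD.
U+16E4: 3-byte form → E1 9B A4.
U+05E7: 2-byte form → D7 A7.
U+6C0A: 3-byte form → E6 B0 8A.
Concatenated (14 bytes): E2 B0 B4 ED 90 AD E1 9B A4 D7 A7 E6 B0 8A.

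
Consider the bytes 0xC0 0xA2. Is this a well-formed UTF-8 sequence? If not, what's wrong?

invalid (overlong encoding)

Leading byte 0xC0 = 11000000 → 2-byte form.
Continuation bytes all match 10xxxxxx. Payload decodes to 0x22.
But 0x22 < 0x80, the minimum for a 2-byte sequence — this is an overlong encoding.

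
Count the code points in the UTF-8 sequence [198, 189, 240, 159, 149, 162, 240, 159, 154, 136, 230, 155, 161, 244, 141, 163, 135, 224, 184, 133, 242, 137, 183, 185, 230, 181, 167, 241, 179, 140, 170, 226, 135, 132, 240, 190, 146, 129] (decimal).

11

Byte at offset 0: 0xC6 = 11000110 → 2-byte char (#1). Advance 2.
Byte at offset 2: 0xF0 = 11110000 → 4-byte char (#2). Advance 4.
Byte at offset 6: 0xF0 = 11110000 → 4-byte char (#3). Advance 4.
Byte at offset 10: 0xE6 = 11100110 → 3-byte char (#4). Advance 3.
Byte at offset 13: 0xF4 = 11110100 → 4-byte char (#5). Advance 4.
Byte at offset 17: 0xE0 = 11100000 → 3-byte char (#6). Advance 3.
Byte at offset 20: 0xF2 = 11110010 → 4-byte char (#7). Advance 4.
Byte at offset 24: 0xE6 = 11100110 → 3-byte char (#8). Advance 3.
Byte at offset 27: 0xF1 = 11110001 → 4-byte char (#9). Advance 4.
Byte at offset 31: 0xE2 = 11100010 → 3-byte char (#10). Advance 3.
Byte at offset 34: 0xF0 = 11110000 → 4-byte char (#11). Advance 4.
Reached end at offset 38 after 11 code points.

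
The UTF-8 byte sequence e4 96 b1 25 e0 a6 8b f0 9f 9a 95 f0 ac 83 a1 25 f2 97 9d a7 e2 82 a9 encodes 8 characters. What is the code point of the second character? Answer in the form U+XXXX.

Offset 0: leading byte 0xE4 = 11100100 → 3-byte char #1 = E4 96 B1.
Offset 3: leading byte 0x25 = 00100101 → 1-byte char #2 = 25.
Leading byte 0x25 = 00100101 matches 0xxxxxxx → 1-byte sequence.
Byte 1: 0x25 = 00100101, payload 0100101 (7 bits).
Concatenate: 0100101 = 0x25 (7 bits → U+0025).

U+0025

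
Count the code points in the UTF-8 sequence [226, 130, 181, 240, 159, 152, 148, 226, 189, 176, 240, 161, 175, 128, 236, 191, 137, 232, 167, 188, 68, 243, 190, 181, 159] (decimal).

Byte at offset 0: 0xE2 = 11100010 → 3-byte char (#1). Advance 3.
Byte at offset 3: 0xF0 = 11110000 → 4-byte char (#2). Advance 4.
Byte at offset 7: 0xE2 = 11100010 → 3-byte char (#3). Advance 3.
Byte at offset 10: 0xF0 = 11110000 → 4-byte char (#4). Advance 4.
Byte at offset 14: 0xEC = 11101100 → 3-byte char (#5). Advance 3.
Byte at offset 17: 0xE8 = 11101000 → 3-byte char (#6). Advance 3.
Byte at offset 20: 0x44 = 01000100 → 1-byte char (#7). Advance 1.
Byte at offset 21: 0xF3 = 11110011 → 4-byte char (#8). Advance 4.
Reached end at offset 25 after 8 code points.

8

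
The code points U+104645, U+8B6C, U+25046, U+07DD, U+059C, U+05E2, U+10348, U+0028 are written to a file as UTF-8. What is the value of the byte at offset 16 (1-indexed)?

1-indexed offset 16 is 0-indexed offset 15.
U+104645 → 4-byte form F4 84 99 85 at offsets 0–3.
U+8B6C → 3-byte form E8 AD AC at offsets 4–6.
U+25046 → 4-byte form F0 A5 81 86 at offsets 7–10.
U+07DD → 2-byte form DF 9D at offsets 11–12.
U+059C → 2-byte form D6 9C at offsets 13–14.
U+05E2 → 2-byte form D7 A2 at offsets 15–16.
Offset 15 falls in char 6's range; it's byte 1 of D7 A2 = 0xD7.

0xD7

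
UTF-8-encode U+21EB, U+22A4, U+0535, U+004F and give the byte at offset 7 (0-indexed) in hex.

U+21EB → 3-byte form E2 87 AB at offsets 0–2.
U+22A4 → 3-byte form E2 8A A4 at offsets 3–5.
U+0535 → 2-byte form D4 B5 at offsets 6–7.
Offset 7 falls in char 3's range; it's byte 2 of D4 B5 = 0xB5.

0xB5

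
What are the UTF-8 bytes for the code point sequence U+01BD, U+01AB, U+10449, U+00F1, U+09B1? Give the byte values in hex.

U+01BD: 2-byte form → C6 BD.
U+01AB: 2-byte form → C6 AB.
U+10449: 4-byte form → F0 90 91 89.
U+00F1: 2-byte form → C3 B1.
U+09B1: 3-byte form → E0 A6 B1.
Concatenated (13 bytes): C6 BD C6 AB F0 90 91 89 C3 B1 E0 A6 B1.

C6 BD C6 AB F0 90 91 89 C3 B1 E0 A6 B1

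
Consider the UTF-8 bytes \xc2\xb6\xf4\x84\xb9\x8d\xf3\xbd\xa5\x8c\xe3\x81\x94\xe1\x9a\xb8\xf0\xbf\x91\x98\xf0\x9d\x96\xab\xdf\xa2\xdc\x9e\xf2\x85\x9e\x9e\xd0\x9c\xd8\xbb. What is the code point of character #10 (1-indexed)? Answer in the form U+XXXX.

U+8579E

Offset 0: leading byte 0xC2 = 11000010 → 2-byte char #1 = C2 B6.
Offset 2: leading byte 0xF4 = 11110100 → 4-byte char #2 = F4 84 B9 8D.
Offset 6: leading byte 0xF3 = 11110011 → 4-byte char #3 = F3 BD A5 8C.
Offset 10: leading byte 0xE3 = 11100011 → 3-byte char #4 = E3 81 94.
Offset 13: leading byte 0xE1 = 11100001 → 3-byte char #5 = E1 9A B8.
Offset 16: leading byte 0xF0 = 11110000 → 4-byte char #6 = F0 BF 91 98.
Offset 20: leading byte 0xF0 = 11110000 → 4-byte char #7 = F0 9D 96 AB.
Offset 24: leading byte 0xDF = 11011111 → 2-byte char #8 = DF A2.
Offset 26: leading byte 0xDC = 11011100 → 2-byte char #9 = DC 9E.
Offset 28: leading byte 0xF2 = 11110010 → 4-byte char #10 = F2 85 9E 9E.
Leading byte 0xF2 = 11110010 matches 11110xxx → 4-byte sequence.
Byte 1: 0xF2 = 11110010, payload 010 (3 bits).
Byte 2: 0x85 = 10000101 (10xxxxxx ✓), payload 000101.
Byte 3: 0x9E = 10011110 (10xxxxxx ✓), payload 011110.
Byte 4: 0x9E = 10011110 (10xxxxxx ✓), payload 011110.
Concatenate: 010000101011110011110 = 0x8579E (21 bits → U+8579E).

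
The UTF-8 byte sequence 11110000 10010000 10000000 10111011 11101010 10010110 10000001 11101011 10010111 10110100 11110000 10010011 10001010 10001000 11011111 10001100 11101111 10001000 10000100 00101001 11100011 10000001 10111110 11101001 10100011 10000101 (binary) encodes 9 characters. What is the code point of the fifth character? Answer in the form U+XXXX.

U+07CC

Offset 0: leading byte 0xF0 = 11110000 → 4-byte char #1 = F0 90 80 BB.
Offset 4: leading byte 0xEA = 11101010 → 3-byte char #2 = EA 96 81.
Offset 7: leading byte 0xEB = 11101011 → 3-byte char #3 = EB 97 B4.
Offset 10: leading byte 0xF0 = 11110000 → 4-byte char #4 = F0 93 8A 88.
Offset 14: leading byte 0xDF = 11011111 → 2-byte char #5 = DF 8C.
Leading byte 0xDF = 11011111 matches 110xxxxx → 2-byte sequence.
Byte 1: 0xDF = 11011111, payload 11111 (5 bits).
Byte 2: 0x8C = 10001100 (10xxxxxx ✓), payload 001100.
Concatenate: 11111001100 = 0x7CC (11 bits → U+07CC).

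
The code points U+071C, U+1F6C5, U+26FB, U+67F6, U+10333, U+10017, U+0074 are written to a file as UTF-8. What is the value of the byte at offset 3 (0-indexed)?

U+071C → 2-byte form DC 9C at offsets 0–1.
U+1F6C5 → 4-byte form F0 9F 9B 85 at offsets 2–5.
Offset 3 falls in char 2's range; it's byte 2 of F0 9F 9B 85 = 0x9F.

0x9F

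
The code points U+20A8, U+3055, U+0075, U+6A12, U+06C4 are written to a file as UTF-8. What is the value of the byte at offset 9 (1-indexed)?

0xA8

1-indexed offset 9 is 0-indexed offset 8.
U+20A8 → 3-byte form E2 82 A8 at offsets 0–2.
U+3055 → 3-byte form E3 81 95 at offsets 3–5.
U+0075 → 1-byte form 75 at offsets 6–6.
U+6A12 → 3-byte form E6 A8 92 at offsets 7–9.
Offset 8 falls in char 4's range; it's byte 2 of E6 A8 92 = 0xA8.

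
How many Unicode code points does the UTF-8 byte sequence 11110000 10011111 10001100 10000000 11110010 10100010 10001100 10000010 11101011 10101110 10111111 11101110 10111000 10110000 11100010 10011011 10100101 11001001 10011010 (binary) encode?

6

Byte at offset 0: 0xF0 = 11110000 → 4-byte char (#1). Advance 4.
Byte at offset 4: 0xF2 = 11110010 → 4-byte char (#2). Advance 4.
Byte at offset 8: 0xEB = 11101011 → 3-byte char (#3). Advance 3.
Byte at offset 11: 0xEE = 11101110 → 3-byte char (#4). Advance 3.
Byte at offset 14: 0xE2 = 11100010 → 3-byte char (#5). Advance 3.
Byte at offset 17: 0xC9 = 11001001 → 2-byte char (#6). Advance 2.
Reached end at offset 19 after 6 code points.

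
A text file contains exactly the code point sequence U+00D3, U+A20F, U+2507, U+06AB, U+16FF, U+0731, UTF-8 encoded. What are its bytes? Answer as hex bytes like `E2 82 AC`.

C3 93 EA 88 8F E2 94 87 DA AB E1 9B BF DC B1

U+00D3: 2-byte form → C3 93.
U+A20F: 3-byte form → EA 88 8F.
U+2507: 3-byte form → E2 94 87.
U+06AB: 2-byte form → DA AB.
U+16FF: 3-byte form → E1 9B BF.
U+0731: 2-byte form → DC B1.
Concatenated (15 bytes): C3 93 EA 88 8F E2 94 87 DA AB E1 9B BF DC B1.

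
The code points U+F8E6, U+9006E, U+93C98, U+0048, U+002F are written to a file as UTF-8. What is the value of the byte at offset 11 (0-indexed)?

U+F8E6 → 3-byte form EF A3 A6 at offsets 0–2.
U+9006E → 4-byte form F2 90 81 AE at offsets 3–6.
U+93C98 → 4-byte form F2 93 B2 98 at offsets 7–10.
U+0048 → 1-byte form 48 at offsets 11–11.
Offset 11 falls in char 4's range; it's byte 1 of 48 = 0x48.

0x48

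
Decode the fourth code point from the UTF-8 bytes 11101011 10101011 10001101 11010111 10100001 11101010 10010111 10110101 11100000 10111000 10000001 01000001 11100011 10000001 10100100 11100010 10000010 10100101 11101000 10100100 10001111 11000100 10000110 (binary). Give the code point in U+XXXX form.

U+0E01

Offset 0: leading byte 0xEB = 11101011 → 3-byte char #1 = EB AB 8D.
Offset 3: leading byte 0xD7 = 11010111 → 2-byte char #2 = D7 A1.
Offset 5: leading byte 0xEA = 11101010 → 3-byte char #3 = EA 97 B5.
Offset 8: leading byte 0xE0 = 11100000 → 3-byte char #4 = E0 B8 81.
Leading byte 0xE0 = 11100000 matches 1110xxxx → 3-byte sequence.
Byte 1: 0xE0 = 11100000, payload 0000 (4 bits).
Byte 2: 0xB8 = 10111000 (10xxxxxx ✓), payload 111000.
Byte 3: 0x81 = 10000001 (10xxxxxx ✓), payload 000001.
Concatenate: 0000111000000001 = 0xE01 (16 bits → U+0E01).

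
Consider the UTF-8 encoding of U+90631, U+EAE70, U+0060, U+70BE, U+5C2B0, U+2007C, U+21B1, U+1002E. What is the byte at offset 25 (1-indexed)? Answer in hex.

1-indexed offset 25 is 0-indexed offset 24.
U+90631 → 4-byte form F2 90 98 B1 at offsets 0–3.
U+EAE70 → 4-byte form F3 AA B9 B0 at offsets 4–7.
U+0060 → 1-byte form 60 at offsets 8–8.
U+70BE → 3-byte form E7 82 BE at offsets 9–11.
U+5C2B0 → 4-byte form F1 9C 8A B0 at offsets 12–15.
U+2007C → 4-byte form F0 A0 81 BC at offsets 16–19.
U+21B1 → 3-byte form E2 86 B1 at offsets 20–22.
U+1002E → 4-byte form F0 90 80 AE at offsets 23–26.
Offset 24 falls in char 8's range; it's byte 2 of F0 90 80 AE = 0x90.

0x90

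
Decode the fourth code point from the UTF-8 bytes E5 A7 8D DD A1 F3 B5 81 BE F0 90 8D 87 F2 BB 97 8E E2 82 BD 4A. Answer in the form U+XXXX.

U+10347

Offset 0: leading byte 0xE5 = 11100101 → 3-byte char #1 = E5 A7 8D.
Offset 3: leading byte 0xDD = 11011101 → 2-byte char #2 = DD A1.
Offset 5: leading byte 0xF3 = 11110011 → 4-byte char #3 = F3 B5 81 BE.
Offset 9: leading byte 0xF0 = 11110000 → 4-byte char #4 = F0 90 8D 87.
Leading byte 0xF0 = 11110000 matches 11110xxx → 4-byte sequence.
Byte 1: 0xF0 = 11110000, payload 000 (3 bits).
Byte 2: 0x90 = 10010000 (10xxxxxx ✓), payload 010000.
Byte 3: 0x8D = 10001101 (10xxxxxx ✓), payload 001101.
Byte 4: 0x87 = 10000111 (10xxxxxx ✓), payload 000111.
Concatenate: 000010000001101000111 = 0x10347 (21 bits → U+10347).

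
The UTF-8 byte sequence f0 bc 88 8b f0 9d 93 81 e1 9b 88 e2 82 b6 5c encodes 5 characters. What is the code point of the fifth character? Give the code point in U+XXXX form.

Offset 0: leading byte 0xF0 = 11110000 → 4-byte char #1 = F0 BC 88 8B.
Offset 4: leading byte 0xF0 = 11110000 → 4-byte char #2 = F0 9D 93 81.
Offset 8: leading byte 0xE1 = 11100001 → 3-byte char #3 = E1 9B 88.
Offset 11: leading byte 0xE2 = 11100010 → 3-byte char #4 = E2 82 B6.
Offset 14: leading byte 0x5C = 01011100 → 1-byte char #5 = 5C.
Leading byte 0x5C = 01011100 matches 0xxxxxxx → 1-byte sequence.
Byte 1: 0x5C = 01011100, payload 1011100 (7 bits).
Concatenate: 1011100 = 0x5C (7 bits → U+005C).

U+005C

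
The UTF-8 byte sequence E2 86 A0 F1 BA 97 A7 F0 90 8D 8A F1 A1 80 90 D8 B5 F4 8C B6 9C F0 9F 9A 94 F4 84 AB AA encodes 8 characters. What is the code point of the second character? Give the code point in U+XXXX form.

Offset 0: leading byte 0xE2 = 11100010 → 3-byte char #1 = E2 86 A0.
Offset 3: leading byte 0xF1 = 11110001 → 4-byte char #2 = F1 BA 97 A7.
Leading byte 0xF1 = 11110001 matches 11110xxx → 4-byte sequence.
Byte 1: 0xF1 = 11110001, payload 001 (3 bits).
Byte 2: 0xBA = 10111010 (10xxxxxx ✓), payload 111010.
Byte 3: 0x97 = 10010111 (10xxxxxx ✓), payload 010111.
Byte 4: 0xA7 = 10100111 (10xxxxxx ✓), payload 100111.
Concatenate: 001111010010111100111 = 0x7A5E7 (21 bits → U+7A5E7).

U+7A5E7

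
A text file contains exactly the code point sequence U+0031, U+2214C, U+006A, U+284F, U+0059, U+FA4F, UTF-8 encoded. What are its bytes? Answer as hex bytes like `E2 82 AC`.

U+0031: 1-byte form → 31.
U+2214C: 4-byte form → F0 A2 85 8C.
U+006A: 1-byte form → 6A.
U+284F: 3-byte form → E2 A1 8F.
U+0059: 1-byte form → 59.
U+FA4F: 3-byte form → EF A9 8F.
Concatenated (13 bytes): 31 F0 A2 85 8C 6A E2 A1 8F 59 EF A9 8F.

31 F0 A2 85 8C 6A E2 A1 8F 59 EF A9 8F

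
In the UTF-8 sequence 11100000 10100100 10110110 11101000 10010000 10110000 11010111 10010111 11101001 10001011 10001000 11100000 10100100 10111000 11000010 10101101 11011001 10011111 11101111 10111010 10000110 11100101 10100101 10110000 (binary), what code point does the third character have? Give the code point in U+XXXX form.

Offset 0: leading byte 0xE0 = 11100000 → 3-byte char #1 = E0 A4 B6.
Offset 3: leading byte 0xE8 = 11101000 → 3-byte char #2 = E8 90 B0.
Offset 6: leading byte 0xD7 = 11010111 → 2-byte char #3 = D7 97.
Leading byte 0xD7 = 11010111 matches 110xxxxx → 2-byte sequence.
Byte 1: 0xD7 = 11010111, payload 10111 (5 bits).
Byte 2: 0x97 = 10010111 (10xxxxxx ✓), payload 010111.
Concatenate: 10111010111 = 0x5D7 (11 bits → U+05D7).

U+05D7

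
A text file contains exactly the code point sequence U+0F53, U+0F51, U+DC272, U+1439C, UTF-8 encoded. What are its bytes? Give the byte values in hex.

E0 BD 93 E0 BD 91 F3 9C 89 B2 F0 94 8E 9C

U+0F53: 3-byte form → E0 BD 93.
U+0F51: 3-byte form → E0 BD 91.
U+DC272: 4-byte form → F3 9C 89 B2.
U+1439C: 4-byte form → F0 94 8E 9C.
Concatenated (14 bytes): E0 BD 93 E0 BD 91 F3 9C 89 B2 F0 94 8E 9C.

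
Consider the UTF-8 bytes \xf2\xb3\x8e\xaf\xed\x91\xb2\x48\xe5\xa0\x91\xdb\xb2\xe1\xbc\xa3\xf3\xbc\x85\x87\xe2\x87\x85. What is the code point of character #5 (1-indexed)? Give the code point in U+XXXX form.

U+06F2

Offset 0: leading byte 0xF2 = 11110010 → 4-byte char #1 = F2 B3 8E AF.
Offset 4: leading byte 0xED = 11101101 → 3-byte char #2 = ED 91 B2.
Offset 7: leading byte 0x48 = 01001000 → 1-byte char #3 = 48.
Offset 8: leading byte 0xE5 = 11100101 → 3-byte char #4 = E5 A0 91.
Offset 11: leading byte 0xDB = 11011011 → 2-byte char #5 = DB B2.
Leading byte 0xDB = 11011011 matches 110xxxxx → 2-byte sequence.
Byte 1: 0xDB = 11011011, payload 11011 (5 bits).
Byte 2: 0xB2 = 10110010 (10xxxxxx ✓), payload 110010.
Concatenate: 11011110010 = 0x6F2 (11 bits → U+06F2).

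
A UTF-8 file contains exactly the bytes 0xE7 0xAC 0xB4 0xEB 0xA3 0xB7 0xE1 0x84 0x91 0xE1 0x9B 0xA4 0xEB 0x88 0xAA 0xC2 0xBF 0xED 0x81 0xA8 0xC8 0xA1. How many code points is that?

8

Byte at offset 0: 0xE7 = 11100111 → 3-byte char (#1). Advance 3.
Byte at offset 3: 0xEB = 11101011 → 3-byte char (#2). Advance 3.
Byte at offset 6: 0xE1 = 11100001 → 3-byte char (#3). Advance 3.
Byte at offset 9: 0xE1 = 11100001 → 3-byte char (#4). Advance 3.
Byte at offset 12: 0xEB = 11101011 → 3-byte char (#5). Advance 3.
Byte at offset 15: 0xC2 = 11000010 → 2-byte char (#6). Advance 2.
Byte at offset 17: 0xED = 11101101 → 3-byte char (#7). Advance 3.
Byte at offset 20: 0xC8 = 11001000 → 2-byte char (#8). Advance 2.
Reached end at offset 22 after 8 code points.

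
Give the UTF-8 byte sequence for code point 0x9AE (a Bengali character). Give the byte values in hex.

E0 A6 AE

U+09AE = 0x9AE = 2478 decimal. In range U+0800–U+FFFF → 3-byte form: 1110xxxx 10xxxxxx 10xxxxxx.
Binary (16 bits): 0000100110101110.
Split 4+6+6: 0000 | 100110 | 101110.
Byte 1: 11100000 = 0xE0.
Byte 2: 10100110 = 0xA6.
Byte 3: 10101110 = 0xAE.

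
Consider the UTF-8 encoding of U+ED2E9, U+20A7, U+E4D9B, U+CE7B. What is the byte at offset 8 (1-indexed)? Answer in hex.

0xF3

1-indexed offset 8 is 0-indexed offset 7.
U+ED2E9 → 4-byte form F3 AD 8B A9 at offsets 0–3.
U+20A7 → 3-byte form E2 82 A7 at offsets 4–6.
U+E4D9B → 4-byte form F3 A4 B6 9B at offsets 7–10.
Offset 7 falls in char 3's range; it's byte 1 of F3 A4 B6 9B = 0xF3.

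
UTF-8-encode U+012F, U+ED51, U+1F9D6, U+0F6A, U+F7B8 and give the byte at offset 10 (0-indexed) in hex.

0xBD

U+012F → 2-byte form C4 AF at offsets 0–1.
U+ED51 → 3-byte form EE B5 91 at offsets 2–4.
U+1F9D6 → 4-byte form F0 9F A7 96 at offsets 5–8.
U+0F6A → 3-byte form E0 BD AA at offsets 9–11.
Offset 10 falls in char 4's range; it's byte 2 of E0 BD AA = 0xBD.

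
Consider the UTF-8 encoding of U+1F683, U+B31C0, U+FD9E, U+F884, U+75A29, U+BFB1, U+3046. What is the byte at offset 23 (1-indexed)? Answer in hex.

0x81

1-indexed offset 23 is 0-indexed offset 22.
U+1F683 → 4-byte form F0 9F 9A 83 at offsets 0–3.
U+B31C0 → 4-byte form F2 B3 87 80 at offsets 4–7.
U+FD9E → 3-byte form EF B6 9E at offsets 8–10.
U+F884 → 3-byte form EF A2 84 at offsets 11–13.
U+75A29 → 4-byte form F1 B5 A8 A9 at offsets 14–17.
U+BFB1 → 3-byte form EB BE B1 at offsets 18–20.
U+3046 → 3-byte form E3 81 86 at offsets 21–23.
Offset 22 falls in char 7's range; it's byte 2 of E3 81 86 = 0x81.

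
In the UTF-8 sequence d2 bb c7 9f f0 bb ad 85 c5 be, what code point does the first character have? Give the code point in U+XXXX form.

Offset 0: leading byte 0xD2 = 11010010 → 2-byte char #1 = D2 BB.
Leading byte 0xD2 = 11010010 matches 110xxxxx → 2-byte sequence.
Byte 1: 0xD2 = 11010010, payload 10010 (5 bits).
Byte 2: 0xBB = 10111011 (10xxxxxx ✓), payload 111011.
Concatenate: 10010111011 = 0x4BB (11 bits → U+04BB).

U+04BB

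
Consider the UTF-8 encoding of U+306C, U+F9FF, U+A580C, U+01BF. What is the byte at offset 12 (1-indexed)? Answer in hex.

0xBF

1-indexed offset 12 is 0-indexed offset 11.
U+306C → 3-byte form E3 81 AC at offsets 0–2.
U+F9FF → 3-byte form EF A7 BF at offsets 3–5.
U+A580C → 4-byte form F2 A5 A0 8C at offsets 6–9.
U+01BF → 2-byte form C6 BF at offsets 10–11.
Offset 11 falls in char 4's range; it's byte 2 of C6 BF = 0xBF.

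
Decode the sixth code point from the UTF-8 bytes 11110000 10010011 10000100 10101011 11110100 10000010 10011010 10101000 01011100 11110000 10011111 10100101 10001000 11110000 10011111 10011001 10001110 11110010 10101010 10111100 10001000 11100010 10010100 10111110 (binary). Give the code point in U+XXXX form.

U+AAF08

Offset 0: leading byte 0xF0 = 11110000 → 4-byte char #1 = F0 93 84 AB.
Offset 4: leading byte 0xF4 = 11110100 → 4-byte char #2 = F4 82 9A A8.
Offset 8: leading byte 0x5C = 01011100 → 1-byte char #3 = 5C.
Offset 9: leading byte 0xF0 = 11110000 → 4-byte char #4 = F0 9F A5 88.
Offset 13: leading byte 0xF0 = 11110000 → 4-byte char #5 = F0 9F 99 8E.
Offset 17: leading byte 0xF2 = 11110010 → 4-byte char #6 = F2 AA BC 88.
Leading byte 0xF2 = 11110010 matches 11110xxx → 4-byte sequence.
Byte 1: 0xF2 = 11110010, payload 010 (3 bits).
Byte 2: 0xAA = 10101010 (10xxxxxx ✓), payload 101010.
Byte 3: 0xBC = 10111100 (10xxxxxx ✓), payload 111100.
Byte 4: 0x88 = 10001000 (10xxxxxx ✓), payload 001000.
Concatenate: 010101010111100001000 = 0xAAF08 (21 bits → U+AAF08).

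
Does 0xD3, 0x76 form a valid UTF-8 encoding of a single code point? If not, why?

Leading byte 0xD3 = 11010011 → 2-byte form.
Byte 2 is 0x76 = 01110110, which is not 10xxxxxx — expected a continuation byte.

invalid (non-continuation byte where continuation expected)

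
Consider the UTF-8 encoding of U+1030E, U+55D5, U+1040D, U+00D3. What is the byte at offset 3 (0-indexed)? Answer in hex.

U+1030E → 4-byte form F0 90 8C 8E at offsets 0–3.
Offset 3 falls in char 1's range; it's byte 4 of F0 90 8C 8E = 0x8E.

0x8E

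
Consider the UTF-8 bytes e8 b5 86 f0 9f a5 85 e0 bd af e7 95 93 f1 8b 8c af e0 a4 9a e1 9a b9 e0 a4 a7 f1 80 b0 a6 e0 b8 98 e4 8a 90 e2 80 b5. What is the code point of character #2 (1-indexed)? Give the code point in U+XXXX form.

Offset 0: leading byte 0xE8 = 11101000 → 3-byte char #1 = E8 B5 86.
Offset 3: leading byte 0xF0 = 11110000 → 4-byte char #2 = F0 9F A5 85.
Leading byte 0xF0 = 11110000 matches 11110xxx → 4-byte sequence.
Byte 1: 0xF0 = 11110000, payload 000 (3 bits).
Byte 2: 0x9F = 10011111 (10xxxxxx ✓), payload 011111.
Byte 3: 0xA5 = 10100101 (10xxxxxx ✓), payload 100101.
Byte 4: 0x85 = 10000101 (10xxxxxx ✓), payload 000101.
Concatenate: 000011111100101000101 = 0x1F945 (21 bits → U+1F945).

U+1F945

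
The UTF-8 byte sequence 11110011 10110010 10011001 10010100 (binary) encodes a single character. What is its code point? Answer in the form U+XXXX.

U+F2654

Leading byte 0xF3 = 11110011 matches 11110xxx → 4-byte sequence.
Byte 1: 0xF3 = 11110011, payload 011 (3 bits).
Byte 2: 0xB2 = 10110010 (10xxxxxx ✓), payload 110010.
Byte 3: 0x99 = 10011001 (10xxxxxx ✓), payload 011001.
Byte 4: 0x94 = 10010100 (10xxxxxx ✓), payload 010100.
Concatenate: 011110010011001010100 = 0xF2654 (21 bits → U+F2654).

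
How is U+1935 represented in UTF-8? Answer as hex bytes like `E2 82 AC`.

U+1935 = 0x1935 = 6453 decimal. In range U+0800–U+FFFF → 3-byte form: 1110xxxx 10xxxxxx 10xxxxxx.
Binary (16 bits): 0001100100110101.
Split 4+6+6: 0001 | 100100 | 110101.
Byte 1: 11100001 = 0xE1.
Byte 2: 10100100 = 0xA4.
Byte 3: 10110101 = 0xB5.

E1 A4 B5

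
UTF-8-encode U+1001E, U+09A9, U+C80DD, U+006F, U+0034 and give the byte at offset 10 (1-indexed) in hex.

1-indexed offset 10 is 0-indexed offset 9.
U+1001E → 4-byte form F0 90 80 9E at offsets 0–3.
U+09A9 → 3-byte form E0 A6 A9 at offsets 4–6.
U+C80DD → 4-byte form F3 88 83 9D at offsets 7–10.
Offset 9 falls in char 3's range; it's byte 3 of F3 88 83 9D = 0x83.

0x83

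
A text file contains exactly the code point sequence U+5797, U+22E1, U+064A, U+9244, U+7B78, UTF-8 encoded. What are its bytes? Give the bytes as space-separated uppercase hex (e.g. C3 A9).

U+5797: 3-byte form → E5 9E 97.
U+22E1: 3-byte form → E2 8B A1.
U+064A: 2-byte form → D9 8A.
U+9244: 3-byte form → E9 89 84.
U+7B78: 3-byte form → E7 AD B8.
Concatenated (14 bytes): E5 9E 97 E2 8B A1 D9 8A E9 89 84 E7 AD B8.

E5 9E 97 E2 8B A1 D9 8A E9 89 84 E7 AD B8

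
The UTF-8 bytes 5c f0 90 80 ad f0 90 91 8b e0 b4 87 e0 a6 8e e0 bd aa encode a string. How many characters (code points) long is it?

Byte at offset 0: 0x5C = 01011100 → 1-byte char (#1). Advance 1.
Byte at offset 1: 0xF0 = 11110000 → 4-byte char (#2). Advance 4.
Byte at offset 5: 0xF0 = 11110000 → 4-byte char (#3). Advance 4.
Byte at offset 9: 0xE0 = 11100000 → 3-byte char (#4). Advance 3.
Byte at offset 12: 0xE0 = 11100000 → 3-byte char (#5). Advance 3.
Byte at offset 15: 0xE0 = 11100000 → 3-byte char (#6). Advance 3.
Reached end at offset 18 after 6 code points.

6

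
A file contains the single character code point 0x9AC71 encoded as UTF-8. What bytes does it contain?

U+9AC71 = 0x9AC71 = 633969 decimal. In range U+10000–U+10FFFF → 4-byte form: 11110xxx 10xxxxxx 10xxxxxx 10xxxxxx.
Binary (21 bits): 010011010110001110001.
Split 3+6+6+6: 010 | 011010 | 110001 | 110001.
Byte 1: 11110010 = 0xF2.
Byte 2: 10011010 = 0x9A.
Byte 3: 10110001 = 0xB1.
Byte 4: 10110001 = 0xB1.

F2 9A B1 B1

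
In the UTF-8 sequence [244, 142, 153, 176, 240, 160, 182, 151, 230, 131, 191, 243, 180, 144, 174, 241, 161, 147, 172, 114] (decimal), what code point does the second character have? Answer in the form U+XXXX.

U+20D97

Offset 0: leading byte 0xF4 = 11110100 → 4-byte char #1 = F4 8E 99 B0.
Offset 4: leading byte 0xF0 = 11110000 → 4-byte char #2 = F0 A0 B6 97.
Leading byte 0xF0 = 11110000 matches 11110xxx → 4-byte sequence.
Byte 1: 0xF0 = 11110000, payload 000 (3 bits).
Byte 2: 0xA0 = 10100000 (10xxxxxx ✓), payload 100000.
Byte 3: 0xB6 = 10110110 (10xxxxxx ✓), payload 110110.
Byte 4: 0x97 = 10010111 (10xxxxxx ✓), payload 010111.
Concatenate: 000100000110110010111 = 0x20D97 (21 bits → U+20D97).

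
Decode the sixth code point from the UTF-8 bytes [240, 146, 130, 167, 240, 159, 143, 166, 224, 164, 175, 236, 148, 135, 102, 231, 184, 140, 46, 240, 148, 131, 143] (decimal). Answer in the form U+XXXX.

U+7E0C

Offset 0: leading byte 0xF0 = 11110000 → 4-byte char #1 = F0 92 82 A7.
Offset 4: leading byte 0xF0 = 11110000 → 4-byte char #2 = F0 9F 8F A6.
Offset 8: leading byte 0xE0 = 11100000 → 3-byte char #3 = E0 A4 AF.
Offset 11: leading byte 0xEC = 11101100 → 3-byte char #4 = EC 94 87.
Offset 14: leading byte 0x66 = 01100110 → 1-byte char #5 = 66.
Offset 15: leading byte 0xE7 = 11100111 → 3-byte char #6 = E7 B8 8C.
Leading byte 0xE7 = 11100111 matches 1110xxxx → 3-byte sequence.
Byte 1: 0xE7 = 11100111, payload 0111 (4 bits).
Byte 2: 0xB8 = 10111000 (10xxxxxx ✓), payload 111000.
Byte 3: 0x8C = 10001100 (10xxxxxx ✓), payload 001100.
Concatenate: 0111111000001100 = 0x7E0C (16 bits → U+7E0C).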